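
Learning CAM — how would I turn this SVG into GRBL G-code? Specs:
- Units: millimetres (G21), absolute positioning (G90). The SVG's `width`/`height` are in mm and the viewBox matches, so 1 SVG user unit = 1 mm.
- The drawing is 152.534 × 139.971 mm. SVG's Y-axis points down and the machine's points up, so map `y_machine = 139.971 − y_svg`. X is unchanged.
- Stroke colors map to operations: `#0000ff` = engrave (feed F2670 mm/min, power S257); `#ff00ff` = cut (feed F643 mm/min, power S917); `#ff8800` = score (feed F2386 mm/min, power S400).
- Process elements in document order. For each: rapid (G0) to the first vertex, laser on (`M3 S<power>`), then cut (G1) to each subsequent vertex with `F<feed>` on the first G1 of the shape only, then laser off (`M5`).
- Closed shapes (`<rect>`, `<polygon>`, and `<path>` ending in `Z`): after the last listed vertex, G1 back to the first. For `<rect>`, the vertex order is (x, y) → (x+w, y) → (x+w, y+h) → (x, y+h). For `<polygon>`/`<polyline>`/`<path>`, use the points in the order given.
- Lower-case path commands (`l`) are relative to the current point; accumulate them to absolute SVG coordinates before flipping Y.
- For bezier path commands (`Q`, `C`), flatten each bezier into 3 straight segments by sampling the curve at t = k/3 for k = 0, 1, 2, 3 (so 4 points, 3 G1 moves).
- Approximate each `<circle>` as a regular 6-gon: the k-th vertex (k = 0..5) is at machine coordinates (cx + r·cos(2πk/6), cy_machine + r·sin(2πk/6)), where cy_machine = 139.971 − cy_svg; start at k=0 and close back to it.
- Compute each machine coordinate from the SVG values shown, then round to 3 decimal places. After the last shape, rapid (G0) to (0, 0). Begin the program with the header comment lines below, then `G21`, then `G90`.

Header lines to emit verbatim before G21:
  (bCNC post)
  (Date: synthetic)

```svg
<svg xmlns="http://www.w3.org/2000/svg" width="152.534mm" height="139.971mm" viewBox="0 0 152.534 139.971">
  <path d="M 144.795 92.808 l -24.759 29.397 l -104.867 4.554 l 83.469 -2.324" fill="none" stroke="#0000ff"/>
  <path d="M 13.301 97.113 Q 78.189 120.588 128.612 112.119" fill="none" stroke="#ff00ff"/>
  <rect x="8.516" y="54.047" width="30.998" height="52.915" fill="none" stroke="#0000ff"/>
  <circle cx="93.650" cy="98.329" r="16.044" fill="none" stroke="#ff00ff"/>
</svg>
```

Since the viewBox matches the mm dimensions, user units are millimetres directly. The only transform is the Y-flip y_m = 139.971 − y_svg.

Shape 1 is a open polyline drawn with `<path>`. Its stroke #0000ff means engrave at S257, F2670. After flipping Y the toolpath is (144.795,47.163) → (120.036,17.766) → (15.169,13.212) → (98.638,15.536).

Shape 2 is a quadratic bezier drawn with `<path>`. Its stroke #ff00ff means cut at S917, F643. After flipping Y the toolpath is (13.301,42.858) → (54.952,30.757) → (93.389,25.755) → (128.612,27.852).

Shape 3 is a rectangle drawn with `<rect>`. Its stroke #0000ff means engrave at S257, F2670. After flipping Y the toolpath is (8.516,85.924) → (39.514,85.924) → (39.514,33.009) → (8.516,33.009) → (8.516,85.924), returning to the start.

Shape 4 is a circle drawn with `<circle>`. Its stroke #ff00ff means cut at S917, F643. After flipping Y the toolpath is (109.694,41.642) → (101.672,55.537) → (85.628,55.537) → (77.606,41.642) → (85.628,27.747) → (101.672,27.747) → (109.694,41.642), returning to the start.

(bCNC post)
(Date: synthetic)
G21
G90
G0 X144.795 Y47.163
M3 S257
G1 X120.036 Y17.766 F2670
G1 X15.169 Y13.212
G1 X98.638 Y15.536
M5
G0 X13.301 Y42.858
M3 S917
G1 X54.952 Y30.757 F643
G1 X93.389 Y25.755
G1 X128.612 Y27.852
M5
G0 X8.516 Y85.924
M3 S257
G1 X39.514 Y85.924 F2670
G1 X39.514 Y33.009
G1 X8.516 Y33.009
G1 X8.516 Y85.924
M5
G0 X109.694 Y41.642
M3 S917
G1 X101.672 Y55.537 F643
G1 X85.628 Y55.537
G1 X77.606 Y41.642
G1 X85.628 Y27.747
G1 X101.672 Y27.747
G1 X109.694 Y41.642
M5
G0 X0.000 Y0.000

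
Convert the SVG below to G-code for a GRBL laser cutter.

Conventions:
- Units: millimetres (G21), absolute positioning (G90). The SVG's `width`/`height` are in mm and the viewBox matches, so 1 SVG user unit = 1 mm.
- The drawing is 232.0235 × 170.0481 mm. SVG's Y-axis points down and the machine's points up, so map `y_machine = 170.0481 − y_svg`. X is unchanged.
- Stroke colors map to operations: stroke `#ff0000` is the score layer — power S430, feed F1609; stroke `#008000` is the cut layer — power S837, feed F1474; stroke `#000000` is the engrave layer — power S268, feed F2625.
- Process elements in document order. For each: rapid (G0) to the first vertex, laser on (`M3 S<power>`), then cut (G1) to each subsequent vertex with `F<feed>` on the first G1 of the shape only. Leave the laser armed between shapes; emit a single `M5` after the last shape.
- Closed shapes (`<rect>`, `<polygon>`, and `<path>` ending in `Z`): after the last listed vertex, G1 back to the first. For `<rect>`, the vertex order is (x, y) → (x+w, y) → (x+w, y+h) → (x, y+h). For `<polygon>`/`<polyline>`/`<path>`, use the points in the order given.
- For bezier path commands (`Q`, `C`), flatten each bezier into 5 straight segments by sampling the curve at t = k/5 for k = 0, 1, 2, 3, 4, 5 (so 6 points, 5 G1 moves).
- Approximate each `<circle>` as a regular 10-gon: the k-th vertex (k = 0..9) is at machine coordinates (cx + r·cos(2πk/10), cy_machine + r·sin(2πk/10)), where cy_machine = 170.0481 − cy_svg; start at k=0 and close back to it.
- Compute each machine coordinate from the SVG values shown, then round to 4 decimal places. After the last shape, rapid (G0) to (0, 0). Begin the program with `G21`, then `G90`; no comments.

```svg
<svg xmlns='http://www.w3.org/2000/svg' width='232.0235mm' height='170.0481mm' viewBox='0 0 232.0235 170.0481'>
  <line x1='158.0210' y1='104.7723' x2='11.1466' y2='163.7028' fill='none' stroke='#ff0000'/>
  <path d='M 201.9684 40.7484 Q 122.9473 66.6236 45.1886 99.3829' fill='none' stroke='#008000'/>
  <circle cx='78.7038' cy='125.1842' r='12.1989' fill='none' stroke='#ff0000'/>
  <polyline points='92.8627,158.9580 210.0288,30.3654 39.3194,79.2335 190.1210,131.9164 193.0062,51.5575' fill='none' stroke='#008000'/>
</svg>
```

G21
G90
G0 X158.0210 Y65.2758
M3 S430
G1 X11.1466 Y6.3453 F1609
G0 X201.9684 Y129.2997
M3 S837
G1 X170.4105 Y118.6743 F1474
G1 X138.9535 Y107.4981
G1 X107.5975 Y95.7712
G1 X76.3426 Y83.4936
G1 X45.1886 Y70.6652
G0 X90.9027 Y44.8639
M3 S430
G1 X88.5729 Y52.0342 F1609
G1 X82.4735 Y56.4657
G1 X74.9341 Y56.4657
G1 X68.8347 Y52.0342
G1 X66.5049 Y44.8639
G1 X68.8347 Y37.6936
G1 X74.9341 Y33.2621
G1 X82.4735 Y33.2621
G1 X88.5729 Y37.6936
G1 X90.9027 Y44.8639
G0 X92.8627 Y11.0901
M3 S837
G1 X210.0288 Y139.6827 F1474
G1 X39.3194 Y90.8146
G1 X190.1210 Y38.1317
G1 X193.0062 Y118.4906
M5
G0 X0.0000 Y0.0000

Since the viewBox matches the mm dimensions, user units are millimetres directly. The only transform is the Y-flip y_m = 170.0481 − y_svg.

Shape 1 is a line segment drawn with `<line>`. Its stroke #ff0000 means score at S430, F1609. After flipping Y the toolpath is (158.0210,65.2758) → (11.1466,6.3453).

Shape 2 is a quadratic bezier drawn with `<path>`. Its stroke #008000 means cut at S837, F1474. After flipping Y the toolpath is (201.9684,129.2997) → (170.4105,118.6743) → (138.9535,107.4981) → (107.5975,95.7712) → (76.3426,83.4936) → (45.1886,70.6652).

Shape 3 is a circle drawn with `<circle>`. Its stroke #ff0000 means score at S430, F1609. After flipping Y the toolpath is (90.9027,44.8639) → (88.5729,52.0342) → (82.4735,56.4657) → (74.9341,56.4657) → (68.8347,52.0342) → (66.5049,44.8639) → (68.8347,37.6936) → (74.9341,33.2621) → (82.4735,33.2621) → (88.5729,37.6936) → (90.9027,44.8639), returning to the start.

Shape 4 is a open polyline drawn with `<polyline>`. Its stroke #008000 means cut at S837, F1474. After flipping Y the toolpath is (92.8627,11.0901) → (210.0288,139.6827) → (39.3194,90.8146) → (190.1210,38.1317) → (193.0062,118.4906).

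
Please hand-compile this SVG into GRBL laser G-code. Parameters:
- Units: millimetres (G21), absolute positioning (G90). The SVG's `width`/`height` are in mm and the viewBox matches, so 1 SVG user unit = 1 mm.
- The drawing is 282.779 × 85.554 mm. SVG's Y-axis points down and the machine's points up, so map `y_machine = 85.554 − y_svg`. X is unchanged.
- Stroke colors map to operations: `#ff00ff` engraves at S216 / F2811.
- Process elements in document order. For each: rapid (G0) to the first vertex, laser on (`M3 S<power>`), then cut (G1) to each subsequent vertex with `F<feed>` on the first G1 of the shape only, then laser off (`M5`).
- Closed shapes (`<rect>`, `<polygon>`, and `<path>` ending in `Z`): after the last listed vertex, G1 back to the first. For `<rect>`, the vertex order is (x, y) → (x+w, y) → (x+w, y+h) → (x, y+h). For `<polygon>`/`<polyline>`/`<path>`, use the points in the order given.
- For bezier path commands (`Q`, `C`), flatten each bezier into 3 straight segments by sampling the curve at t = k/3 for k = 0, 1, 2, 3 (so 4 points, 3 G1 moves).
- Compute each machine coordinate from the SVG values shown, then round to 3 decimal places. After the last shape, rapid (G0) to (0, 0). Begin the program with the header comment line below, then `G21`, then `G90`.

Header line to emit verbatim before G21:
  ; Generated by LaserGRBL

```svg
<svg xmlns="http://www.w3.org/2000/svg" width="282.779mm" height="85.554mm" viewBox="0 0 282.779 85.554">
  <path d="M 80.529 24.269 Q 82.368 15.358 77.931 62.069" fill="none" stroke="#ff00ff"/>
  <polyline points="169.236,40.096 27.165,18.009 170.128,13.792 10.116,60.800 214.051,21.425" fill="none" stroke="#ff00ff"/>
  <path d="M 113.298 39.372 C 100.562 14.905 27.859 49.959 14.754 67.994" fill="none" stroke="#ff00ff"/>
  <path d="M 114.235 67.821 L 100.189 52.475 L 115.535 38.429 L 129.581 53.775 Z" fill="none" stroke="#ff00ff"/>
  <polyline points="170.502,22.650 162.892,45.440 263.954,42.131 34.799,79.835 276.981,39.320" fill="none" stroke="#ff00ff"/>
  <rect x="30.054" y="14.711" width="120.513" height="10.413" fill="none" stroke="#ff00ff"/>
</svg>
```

1 u = 1 mm; y_m = 85.554 − y.

[1] `<path>` quadratic bezier, #ff00ff→engrave S216 F2811: (80.529,61.285) → (81.058,61.045) → (80.192,48.445) → (77.931,23.485)

[2] `<polyline>` open polyline, #ff00ff→engrave S216 F2811: (169.236,45.458) → (27.165,67.545) → (170.128,71.762) → (10.116,24.754) → (214.051,64.129)

[3] `<path>` cubic bezier, #ff00ff→engrave S216 F2811: (113.298,46.182) → (85.001,53.643) → (43.297,38.433) → (14.754,17.560)

[4] `<path>` regular polygon, #ff00ff→engrave S216 F2811: (114.235,17.733) → (100.189,33.079) → (115.535,47.125) → (129.581,31.779) → (114.235,17.733) (closed)

[5] `<polyline>` open polyline, #ff00ff→engrave S216 F2811: (170.502,62.904) → (162.892,40.114) → (263.954,43.423) → (34.799,5.719) → (276.981,46.234)

[6] `<rect>` rectangle, #ff00ff→engrave S216 F2811: (30.054,70.843) → (150.567,70.843) → (150.567,60.430) → (30.054,60.430) → (30.054,70.843) (closed)

; Generated by LaserGRBL
G21
G90
G0 X80.529 Y61.285
M3 S216
G1 X81.058 Y61.045 F2811
G1 X80.192 Y48.445
G1 X77.931 Y23.485
M5
G0 X169.236 Y45.458
M3 S216
G1 X27.165 Y67.545 F2811
G1 X170.128 Y71.762
G1 X10.116 Y24.754
G1 X214.051 Y64.129
M5
G0 X113.298 Y46.182
M3 S216
G1 X85.001 Y53.643 F2811
G1 X43.297 Y38.433
G1 X14.754 Y17.560
M5
G0 X114.235 Y17.733
M3 S216
G1 X100.189 Y33.079 F2811
G1 X115.535 Y47.125
G1 X129.581 Y31.779
G1 X114.235 Y17.733
M5
G0 X170.502 Y62.904
M3 S216
G1 X162.892 Y40.114 F2811
G1 X263.954 Y43.423
G1 X34.799 Y5.719
G1 X276.981 Y46.234
M5
G0 X30.054 Y70.843
M3 S216
G1 X150.567 Y70.843 F2811
G1 X150.567 Y60.430
G1 X30.054 Y60.430
G1 X30.054 Y70.843
M5
G0 X0.000 Y0.000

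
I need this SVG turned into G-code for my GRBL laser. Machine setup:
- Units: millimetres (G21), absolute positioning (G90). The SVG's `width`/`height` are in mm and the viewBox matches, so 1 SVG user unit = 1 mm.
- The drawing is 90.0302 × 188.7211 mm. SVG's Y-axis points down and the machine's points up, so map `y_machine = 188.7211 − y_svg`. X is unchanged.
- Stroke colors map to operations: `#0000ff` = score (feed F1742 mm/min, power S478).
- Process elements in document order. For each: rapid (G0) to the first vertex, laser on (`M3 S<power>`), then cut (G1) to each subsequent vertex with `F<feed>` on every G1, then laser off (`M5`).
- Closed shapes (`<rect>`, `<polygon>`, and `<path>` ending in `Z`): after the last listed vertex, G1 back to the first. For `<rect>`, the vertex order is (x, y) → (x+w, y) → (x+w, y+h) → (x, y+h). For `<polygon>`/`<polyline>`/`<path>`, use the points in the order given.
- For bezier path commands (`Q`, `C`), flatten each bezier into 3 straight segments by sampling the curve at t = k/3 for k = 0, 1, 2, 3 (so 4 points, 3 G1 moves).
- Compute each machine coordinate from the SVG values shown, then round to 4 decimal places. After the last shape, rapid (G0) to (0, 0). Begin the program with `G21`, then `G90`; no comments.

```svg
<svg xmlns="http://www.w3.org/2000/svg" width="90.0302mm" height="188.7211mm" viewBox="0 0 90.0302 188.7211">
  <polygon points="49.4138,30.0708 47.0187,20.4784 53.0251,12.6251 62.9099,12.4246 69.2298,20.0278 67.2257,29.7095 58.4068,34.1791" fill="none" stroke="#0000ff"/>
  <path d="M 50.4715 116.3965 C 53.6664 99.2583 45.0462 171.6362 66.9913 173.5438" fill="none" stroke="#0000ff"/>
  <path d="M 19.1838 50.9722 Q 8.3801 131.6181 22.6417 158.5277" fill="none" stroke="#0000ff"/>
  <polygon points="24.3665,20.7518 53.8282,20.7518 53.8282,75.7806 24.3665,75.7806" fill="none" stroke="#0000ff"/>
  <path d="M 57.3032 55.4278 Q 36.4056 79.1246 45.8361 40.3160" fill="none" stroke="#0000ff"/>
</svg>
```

1 u = 1 mm; y_m = 188.7211 − y.

[1] `<polygon>` regular polygon, #0000ff→score S478 F1742: (49.4138,158.6503) → (47.0187,168.2427) → (53.0251,176.0960) → (62.9099,176.2965) → (69.2298,168.6933) → (67.2257,159.0116) → (58.4068,154.5420) → (49.4138,158.6503) (closed)

[2] `<path>` cubic bezier, #0000ff→score S478 F1742: (50.4715,72.3246) → (51.2977,65.5495) → (53.6650,34.6496) → (66.9913,15.1773)

[3] `<path>` quadratic bezier, #0000ff→score S478 F1742: (19.1838,137.7489) → (14.7664,89.9557) → (15.9190,54.1038) → (22.6417,30.1934)

[4] `<polygon>` rectangle, #0000ff→score S478 F1742: (24.3665,167.9693) → (53.8282,167.9693) → (53.8282,112.9405) → (24.3665,112.9405) → (24.3665,167.9693) (closed)

[5] `<path>` quadratic bezier, #0000ff→score S478 F1742: (57.3032,133.2933) → (46.7413,124.4405) → (42.9189,129.4777) → (45.8361,148.4051)

G21
G90
G0 X49.4138 Y158.6503
M3 S478
G1 X47.0187 Y168.2427 F1742
G1 X53.0251 Y176.0960 F1742
G1 X62.9099 Y176.2965 F1742
G1 X69.2298 Y168.6933 F1742
G1 X67.2257 Y159.0116 F1742
G1 X58.4068 Y154.5420 F1742
G1 X49.4138 Y158.6503 F1742
M5
G0 X50.4715 Y72.3246
M3 S478
G1 X51.2977 Y65.5495 F1742
G1 X53.6650 Y34.6496 F1742
G1 X66.9913 Y15.1773 F1742
M5
G0 X19.1838 Y137.7489
M3 S478
G1 X14.7664 Y89.9557 F1742
G1 X15.9190 Y54.1038 F1742
G1 X22.6417 Y30.1934 F1742
M5
G0 X24.3665 Y167.9693
M3 S478
G1 X53.8282 Y167.9693 F1742
G1 X53.8282 Y112.9405 F1742
G1 X24.3665 Y112.9405 F1742
G1 X24.3665 Y167.9693 F1742
M5
G0 X57.3032 Y133.2933
M3 S478
G1 X46.7413 Y124.4405 F1742
G1 X42.9189 Y129.4777 F1742
G1 X45.8361 Y148.4051 F1742
M5
G0 X0.0000 Y0.0000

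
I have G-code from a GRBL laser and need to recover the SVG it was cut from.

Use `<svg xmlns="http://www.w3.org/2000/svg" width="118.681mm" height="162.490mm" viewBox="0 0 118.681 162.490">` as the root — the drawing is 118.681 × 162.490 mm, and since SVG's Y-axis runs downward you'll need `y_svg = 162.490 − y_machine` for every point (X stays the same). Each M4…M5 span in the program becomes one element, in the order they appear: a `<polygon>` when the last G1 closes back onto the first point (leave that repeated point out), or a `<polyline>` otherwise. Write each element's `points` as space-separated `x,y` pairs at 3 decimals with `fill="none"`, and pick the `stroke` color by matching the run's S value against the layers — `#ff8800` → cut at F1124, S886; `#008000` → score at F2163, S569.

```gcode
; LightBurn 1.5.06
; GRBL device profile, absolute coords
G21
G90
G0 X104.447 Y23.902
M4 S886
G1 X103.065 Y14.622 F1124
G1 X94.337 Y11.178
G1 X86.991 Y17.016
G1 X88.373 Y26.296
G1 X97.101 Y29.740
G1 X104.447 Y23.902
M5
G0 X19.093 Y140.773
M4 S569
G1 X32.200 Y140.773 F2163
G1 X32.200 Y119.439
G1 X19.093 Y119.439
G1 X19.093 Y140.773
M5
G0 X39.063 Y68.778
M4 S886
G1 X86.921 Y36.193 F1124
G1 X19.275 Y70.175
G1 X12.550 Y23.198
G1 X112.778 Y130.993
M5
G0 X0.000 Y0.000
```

<svg xmlns="http://www.w3.org/2000/svg" width="118.681mm" height="162.490mm" viewBox="0 0 118.681 162.490">
  <polygon points="104.447,138.588 103.065,147.868 94.337,151.312 86.991,145.474 88.373,136.194 97.101,132.750" fill="none" stroke="#ff8800"/>
  <polygon points="19.093,21.717 32.200,21.717 32.200,43.051 19.093,43.051" fill="none" stroke="#008000"/>
  <polyline points="39.063,93.712 86.921,126.297 19.275,92.315 12.550,139.292 112.778,31.497" fill="none" stroke="#ff8800"/>
</svg>

Machine Y-up, SVG Y-down with viewBox height 162.490, so y_svg = 162.490 − y_machine; X carries over.

Run 1: power S886 maps to stroke `#ff8800` (cut). The run returns to its start, so emit a `<polygon>` with points (Y-flipped): 104.447,138.588 103.065,147.868 94.337,151.312 86.991,145.474 88.373,136.194 97.101,132.750.

Run 2: power S569 maps to stroke `#008000` (score). The run returns to its start, so emit a `<polygon>` with points (Y-flipped): 19.093,21.717 32.200,21.717 32.200,43.051 19.093,43.051.

Run 3: the run's S886 means `#ff8800` (cut). The run is open, so emit a `<polyline>` with points (Y-flipped): 39.063,93.712 86.921,126.297 19.275,92.315 12.550,139.292 112.778,31.497.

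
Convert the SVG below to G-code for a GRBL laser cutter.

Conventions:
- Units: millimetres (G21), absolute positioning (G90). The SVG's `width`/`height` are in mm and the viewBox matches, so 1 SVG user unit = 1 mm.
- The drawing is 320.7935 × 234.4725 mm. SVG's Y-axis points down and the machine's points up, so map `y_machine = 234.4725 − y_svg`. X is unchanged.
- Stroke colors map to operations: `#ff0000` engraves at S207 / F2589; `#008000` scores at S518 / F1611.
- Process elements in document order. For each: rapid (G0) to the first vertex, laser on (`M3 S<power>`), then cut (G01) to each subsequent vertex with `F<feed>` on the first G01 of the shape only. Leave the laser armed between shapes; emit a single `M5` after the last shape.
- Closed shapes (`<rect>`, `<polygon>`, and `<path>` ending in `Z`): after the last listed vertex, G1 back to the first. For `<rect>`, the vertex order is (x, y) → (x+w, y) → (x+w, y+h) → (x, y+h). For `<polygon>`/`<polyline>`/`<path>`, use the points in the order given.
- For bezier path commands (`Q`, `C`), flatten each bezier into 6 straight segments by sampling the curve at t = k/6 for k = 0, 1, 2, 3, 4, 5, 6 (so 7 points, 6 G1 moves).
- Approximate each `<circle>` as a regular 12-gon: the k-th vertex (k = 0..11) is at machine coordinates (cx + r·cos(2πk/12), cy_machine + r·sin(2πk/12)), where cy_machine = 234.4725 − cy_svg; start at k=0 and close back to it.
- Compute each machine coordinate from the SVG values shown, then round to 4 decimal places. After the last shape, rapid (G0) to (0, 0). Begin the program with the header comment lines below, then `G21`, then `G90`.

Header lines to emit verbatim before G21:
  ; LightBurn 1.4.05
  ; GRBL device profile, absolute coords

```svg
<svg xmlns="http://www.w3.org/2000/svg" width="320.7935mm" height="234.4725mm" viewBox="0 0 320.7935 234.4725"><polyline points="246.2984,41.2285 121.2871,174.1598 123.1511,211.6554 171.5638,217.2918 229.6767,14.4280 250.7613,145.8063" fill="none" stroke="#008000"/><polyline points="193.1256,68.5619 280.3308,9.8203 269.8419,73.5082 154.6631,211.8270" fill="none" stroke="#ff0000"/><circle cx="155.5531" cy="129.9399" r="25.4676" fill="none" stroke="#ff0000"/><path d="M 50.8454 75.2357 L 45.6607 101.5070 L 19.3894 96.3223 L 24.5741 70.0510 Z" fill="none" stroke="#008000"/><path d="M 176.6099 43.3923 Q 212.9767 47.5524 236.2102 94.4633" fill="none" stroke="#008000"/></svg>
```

; LightBurn 1.4.05
; GRBL device profile, absolute coords
G21
G90
G0 X246.2984 Y193.2440
M3 S518
G01 X121.2871 Y60.3127 F1611
G01 X123.1511 Y22.8171
G01 X171.5638 Y17.1807
G01 X229.6767 Y220.0445
G01 X250.7613 Y88.6662
G0 X193.1256 Y165.9106
M3 S207
G01 X280.3308 Y224.6522 F2589
G01 X269.8419 Y160.9643
G01 X154.6631 Y22.6455
G0 X181.0207 Y104.5326
M3 S207
G01 X177.6087 Y117.2664 F2589
G01 X168.2869 Y126.5882
G01 X155.5531 Y130.0002
G01 X142.8193 Y126.5882
G01 X133.4975 Y117.2664
G01 X130.0855 Y104.5326
G01 X133.4975 Y91.7988
G01 X142.8193 Y82.4770
G01 X155.5531 Y79.0650
G01 X168.2869 Y82.4770
G01 X177.6087 Y91.7988
G01 X181.0207 Y104.5326
G0 X50.8454 Y159.2368
M3 S518
G01 X45.6607 Y132.9655 F1611
G01 X19.3894 Y138.1502
G01 X24.5741 Y164.4215
G01 X50.8454 Y159.2368
G0 X176.6099 Y191.0802
M3 S518
G01 X188.3674 Y188.5060 F1611
G01 X199.3952 Y183.5567
G01 X209.6934 Y176.2324
G01 X219.2619 Y166.5330
G01 X228.1009 Y154.4586
G01 X236.2102 Y140.0092
M5
G0 X0.0000 Y0.0000

Since the viewBox matches the mm dimensions, user units are millimetres directly. The only transform is the Y-flip y_m = 234.4725 − y_svg.

Shape 1 is a open polyline drawn with `<polyline>`. Its stroke #008000 means score at S518, F1611. After flipping Y the toolpath is (246.2984,193.2440) → (121.2871,60.3127) → (123.1511,22.8171) → (171.5638,17.1807) → (229.6767,220.0445) → (250.7613,88.6662).

Shape 2 is a open polyline drawn with `<polyline>`. Its stroke #ff0000 means engrave at S207, F2589. After flipping Y the toolpath is (193.1256,165.9106) → (280.3308,224.6522) → (269.8419,160.9643) → (154.6631,22.6455).

Shape 3 is a circle drawn with `<circle>`. Its stroke #ff0000 means engrave at S207, F2589. After flipping Y the toolpath is (181.0207,104.5326) → (177.6087,117.2664) → (168.2869,126.5882) → (155.5531,130.0002) → (142.8193,126.5882) → (133.4975,117.2664) → (130.0855,104.5326) → (133.4975,91.7988) → (142.8193,82.4770) → (155.5531,79.0650) → (168.2869,82.4770) → (177.6087,91.7988) → (181.0207,104.5326), returning to the start.

Shape 4 is a regular polygon drawn with `<path>`. Its stroke #008000 means score at S518, F1611. After flipping Y the toolpath is (50.8454,159.2368) → (45.6607,132.9655) → (19.3894,138.1502) → (24.5741,164.4215) → (50.8454,159.2368), returning to the start.

Shape 5 is a quadratic bezier drawn with `<path>`. Its stroke #008000 means score at S518, F1611. After flipping Y the toolpath is (176.6099,191.0802) → (188.3674,188.5060) → (199.3952,183.5567) → (209.6934,176.2324) → (219.2619,166.5330) → (228.1009,154.4586) → (236.2102,140.0092).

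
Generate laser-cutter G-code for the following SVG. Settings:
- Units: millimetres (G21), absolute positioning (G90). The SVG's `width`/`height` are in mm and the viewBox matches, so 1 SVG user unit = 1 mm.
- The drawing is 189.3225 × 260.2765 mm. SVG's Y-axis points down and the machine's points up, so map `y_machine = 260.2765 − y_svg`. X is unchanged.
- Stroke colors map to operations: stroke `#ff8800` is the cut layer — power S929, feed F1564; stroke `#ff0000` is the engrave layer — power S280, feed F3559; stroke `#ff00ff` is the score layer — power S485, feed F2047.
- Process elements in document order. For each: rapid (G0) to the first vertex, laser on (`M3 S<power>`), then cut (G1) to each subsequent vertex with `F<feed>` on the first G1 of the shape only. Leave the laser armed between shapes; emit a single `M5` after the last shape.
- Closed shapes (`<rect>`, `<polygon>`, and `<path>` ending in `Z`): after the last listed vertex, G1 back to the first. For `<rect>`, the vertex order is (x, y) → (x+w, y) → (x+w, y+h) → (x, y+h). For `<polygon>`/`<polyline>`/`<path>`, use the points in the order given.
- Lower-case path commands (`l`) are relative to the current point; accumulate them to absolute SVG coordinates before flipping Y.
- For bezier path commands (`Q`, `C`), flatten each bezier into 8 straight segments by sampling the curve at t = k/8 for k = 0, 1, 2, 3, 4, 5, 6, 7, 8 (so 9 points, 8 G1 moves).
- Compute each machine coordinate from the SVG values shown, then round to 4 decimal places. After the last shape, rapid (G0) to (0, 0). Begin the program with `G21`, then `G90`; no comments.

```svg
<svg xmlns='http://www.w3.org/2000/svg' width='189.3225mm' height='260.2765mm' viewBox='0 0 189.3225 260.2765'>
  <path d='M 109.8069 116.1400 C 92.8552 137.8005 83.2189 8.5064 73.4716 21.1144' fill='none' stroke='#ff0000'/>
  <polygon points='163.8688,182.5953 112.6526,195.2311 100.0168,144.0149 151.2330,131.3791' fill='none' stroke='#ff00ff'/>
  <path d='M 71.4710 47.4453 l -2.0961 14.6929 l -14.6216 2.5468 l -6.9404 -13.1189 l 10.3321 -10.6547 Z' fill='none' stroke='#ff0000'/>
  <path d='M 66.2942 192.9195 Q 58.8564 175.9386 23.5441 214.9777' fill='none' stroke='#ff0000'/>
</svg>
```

1 u = 1 mm; y_m = 260.2765 − y.

[1] `<path>` cubic bezier, #ff0000→engrave S280 F3559: (109.8069,144.1365) → (103.7784,142.5178) → (98.3487,151.6192) → (93.4308,168.0088) → (88.9376,188.2546) → (84.7821,208.9248) → (80.8773,226.5873) → (77.1361,237.8104) → (73.4716,239.1621)

[2] `<polygon>` regular polygon, #ff00ff→score S485 F2047: (163.8688,77.6812) → (112.6526,65.0454) → (100.0168,116.2616) → (151.2330,128.8974) → (163.8688,77.6812) (closed)

[3] `<path>` regular polygon, #ff0000→engrave S280 F3559: (71.4710,212.8312) → (69.3749,198.1383) → (54.7533,195.5915) → (47.8129,208.7104) → (58.1450,219.3651) → (71.4710,212.8312) (closed)

[4] `<path>` quadratic bezier, #ff0000→engrave S280 F3559: (66.2942,67.3570) → (63.9992,70.7269) → (60.8331,72.3462) → (56.7960,72.2149) → (51.8878,70.3329) → (46.1085,66.7003) → (39.4581,61.3171) → (31.9366,54.1833) → (23.5441,45.2988)

G21
G90
G0 X109.8069 Y144.1365
M3 S280
G1 X103.7784 Y142.5178 F3559
G1 X98.3487 Y151.6192
G1 X93.4308 Y168.0088
G1 X88.9376 Y188.2546
G1 X84.7821 Y208.9248
G1 X80.8773 Y226.5873
G1 X77.1361 Y237.8104
G1 X73.4716 Y239.1621
G0 X163.8688 Y77.6812
M3 S485
G1 X112.6526 Y65.0454 F2047
G1 X100.0168 Y116.2616
G1 X151.2330 Y128.8974
G1 X163.8688 Y77.6812
G0 X71.4710 Y212.8312
M3 S280
G1 X69.3749 Y198.1383 F3559
G1 X54.7533 Y195.5915
G1 X47.8129 Y208.7104
G1 X58.1450 Y219.3651
G1 X71.4710 Y212.8312
G0 X66.2942 Y67.3570
M3 S280
G1 X63.9992 Y70.7269 F3559
G1 X60.8331 Y72.3462
G1 X56.7960 Y72.2149
G1 X51.8878 Y70.3329
G1 X46.1085 Y66.7003
G1 X39.4581 Y61.3171
G1 X31.9366 Y54.1833
G1 X23.5441 Y45.2988
M5
G0 X0.0000 Y0.0000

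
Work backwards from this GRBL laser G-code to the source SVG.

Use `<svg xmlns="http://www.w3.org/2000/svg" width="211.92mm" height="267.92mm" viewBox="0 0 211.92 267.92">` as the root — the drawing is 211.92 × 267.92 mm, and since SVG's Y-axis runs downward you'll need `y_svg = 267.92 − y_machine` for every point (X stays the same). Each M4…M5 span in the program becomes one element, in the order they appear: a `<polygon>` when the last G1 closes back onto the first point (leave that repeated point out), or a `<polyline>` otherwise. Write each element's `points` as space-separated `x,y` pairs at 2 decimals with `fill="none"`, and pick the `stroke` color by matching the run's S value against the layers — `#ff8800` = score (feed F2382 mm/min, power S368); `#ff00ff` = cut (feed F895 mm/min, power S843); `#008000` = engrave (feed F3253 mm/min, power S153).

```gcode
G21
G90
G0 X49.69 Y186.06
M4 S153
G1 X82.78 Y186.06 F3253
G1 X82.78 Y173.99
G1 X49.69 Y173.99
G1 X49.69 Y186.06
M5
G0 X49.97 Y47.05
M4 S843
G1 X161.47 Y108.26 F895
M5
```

y_svg = 267.92 − y_m.

[1] S153→`#008000` (engrave); closed run; points: 49.69,81.86 82.78,81.86 82.78,93.93 49.69,93.93

[2] S843→`#ff00ff` (cut); open run; points: 49.97,220.87 161.47,159.66

<svg xmlns="http://www.w3.org/2000/svg" width="211.92mm" height="267.92mm" viewBox="0 0 211.92 267.92">
  <polygon points="49.69,81.86 82.78,81.86 82.78,93.93 49.69,93.93" fill="none" stroke="#008000"/>
  <polyline points="49.97,220.87 161.47,159.66" fill="none" stroke="#ff00ff"/>
</svg>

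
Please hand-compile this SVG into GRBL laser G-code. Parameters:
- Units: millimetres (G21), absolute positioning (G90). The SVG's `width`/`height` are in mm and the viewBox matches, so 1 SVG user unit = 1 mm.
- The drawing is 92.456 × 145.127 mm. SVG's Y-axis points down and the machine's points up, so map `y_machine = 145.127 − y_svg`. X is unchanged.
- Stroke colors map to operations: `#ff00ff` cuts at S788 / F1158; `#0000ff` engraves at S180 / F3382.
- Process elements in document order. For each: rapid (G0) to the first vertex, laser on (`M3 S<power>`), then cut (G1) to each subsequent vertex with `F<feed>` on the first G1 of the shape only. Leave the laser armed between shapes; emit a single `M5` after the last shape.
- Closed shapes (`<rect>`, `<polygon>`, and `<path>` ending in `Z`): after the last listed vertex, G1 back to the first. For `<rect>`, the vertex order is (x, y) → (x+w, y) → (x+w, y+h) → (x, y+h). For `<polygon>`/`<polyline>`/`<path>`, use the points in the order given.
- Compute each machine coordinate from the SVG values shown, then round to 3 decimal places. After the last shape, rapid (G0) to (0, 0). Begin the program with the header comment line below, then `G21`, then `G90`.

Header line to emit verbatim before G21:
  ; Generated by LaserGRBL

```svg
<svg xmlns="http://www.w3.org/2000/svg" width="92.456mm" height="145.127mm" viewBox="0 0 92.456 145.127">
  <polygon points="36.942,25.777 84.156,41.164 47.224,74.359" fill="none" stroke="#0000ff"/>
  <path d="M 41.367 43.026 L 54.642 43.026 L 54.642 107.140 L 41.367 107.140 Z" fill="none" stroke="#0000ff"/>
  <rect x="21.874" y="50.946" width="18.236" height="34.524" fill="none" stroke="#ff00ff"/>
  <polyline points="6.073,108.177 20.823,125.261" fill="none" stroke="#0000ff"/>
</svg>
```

; Generated by LaserGRBL
G21
G90
G0 X36.942 Y119.350
M3 S180
G1 X84.156 Y103.963 F3382
G1 X47.224 Y70.768
G1 X36.942 Y119.350
G0 X41.367 Y102.101
M3 S180
G1 X54.642 Y102.101 F3382
G1 X54.642 Y37.987
G1 X41.367 Y37.987
G1 X41.367 Y102.101
G0 X21.874 Y94.181
M3 S788
G1 X40.110 Y94.181 F1158
G1 X40.110 Y59.657
G1 X21.874 Y59.657
G1 X21.874 Y94.181
G0 X6.073 Y36.950
M3 S180
G1 X20.823 Y19.866 F3382
M5
G0 X0.000 Y0.000

Since the viewBox matches the mm dimensions, user units are millimetres directly. The only transform is the Y-flip y_m = 145.127 − y_svg.

Shape 1 is a regular polygon drawn with `<polygon>`. Its stroke #0000ff means engrave at S180, F3382. After flipping Y the toolpath is (36.942,119.350) → (84.156,103.963) → (47.224,70.768) → (36.942,119.350), returning to the start.

Shape 2 is a rectangle drawn with `<path>`. Its stroke #0000ff means engrave at S180, F3382. After flipping Y the toolpath is (41.367,102.101) → (54.642,102.101) → (54.642,37.987) → (41.367,37.987) → (41.367,102.101), returning to the start.

Shape 3 is a rectangle drawn with `<rect>`. Its stroke #ff00ff means cut at S788, F1158. After flipping Y the toolpath is (21.874,94.181) → (40.110,94.181) → (40.110,59.657) → (21.874,59.657) → (21.874,94.181), returning to the start.

Shape 4 is a line segment drawn with `<polyline>`. Its stroke #0000ff means engrave at S180, F3382. After flipping Y the toolpath is (6.073,36.950) → (20.823,19.866).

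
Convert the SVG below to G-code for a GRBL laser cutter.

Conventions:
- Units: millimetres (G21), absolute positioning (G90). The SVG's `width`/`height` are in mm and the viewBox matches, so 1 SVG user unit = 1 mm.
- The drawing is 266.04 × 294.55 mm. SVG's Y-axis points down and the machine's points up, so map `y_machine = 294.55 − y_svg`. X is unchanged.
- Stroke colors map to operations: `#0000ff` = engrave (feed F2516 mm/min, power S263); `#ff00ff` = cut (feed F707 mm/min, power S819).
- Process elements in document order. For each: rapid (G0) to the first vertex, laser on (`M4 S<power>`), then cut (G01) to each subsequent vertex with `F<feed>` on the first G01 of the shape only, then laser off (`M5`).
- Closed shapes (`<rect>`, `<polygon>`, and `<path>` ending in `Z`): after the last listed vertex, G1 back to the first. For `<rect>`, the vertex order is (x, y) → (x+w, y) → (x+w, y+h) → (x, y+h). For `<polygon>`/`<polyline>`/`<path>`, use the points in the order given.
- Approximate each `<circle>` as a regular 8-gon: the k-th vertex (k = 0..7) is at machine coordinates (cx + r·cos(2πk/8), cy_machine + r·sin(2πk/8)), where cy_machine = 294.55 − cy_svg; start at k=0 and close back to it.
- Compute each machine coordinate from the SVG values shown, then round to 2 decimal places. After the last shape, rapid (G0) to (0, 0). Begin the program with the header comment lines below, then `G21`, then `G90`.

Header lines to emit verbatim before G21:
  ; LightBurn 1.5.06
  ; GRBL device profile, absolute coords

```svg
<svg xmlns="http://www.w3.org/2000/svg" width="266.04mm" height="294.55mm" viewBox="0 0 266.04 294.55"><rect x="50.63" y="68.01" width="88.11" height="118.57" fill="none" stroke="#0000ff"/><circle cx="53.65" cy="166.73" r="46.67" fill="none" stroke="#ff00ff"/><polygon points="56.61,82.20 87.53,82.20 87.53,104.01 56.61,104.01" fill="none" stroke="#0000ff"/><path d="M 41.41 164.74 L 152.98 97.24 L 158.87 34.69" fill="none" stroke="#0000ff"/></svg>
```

1 u = 1 mm; y_m = 294.55 − y.

[1] `<rect>` rectangle, #0000ff→engrave S263 F2516: (50.63,226.54) → (138.74,226.54) → (138.74,107.97) → (50.63,107.97) → (50.63,226.54) (closed)

[2] `<circle>` circle, #ff00ff→cut S819 F707: (100.32,127.82) → (86.65,160.82) → (53.65,174.49) → (20.65,160.82) → (6.98,127.82) → (20.65,94.82) → (53.65,81.15) → (86.65,94.82) → (100.32,127.82) (closed)

[3] `<polygon>` rectangle, #0000ff→engrave S263 F2516: (56.61,212.35) → (87.53,212.35) → (87.53,190.54) → (56.61,190.54) → (56.61,212.35) (closed)

[4] `<path>` open polyline, #0000ff→engrave S263 F2516: (41.41,129.81) → (152.98,197.31) → (158.87,259.86)

; LightBurn 1.5.06
; GRBL device profile, absolute coords
G21
G90
G0 X50.63 Y226.54
M4 S263
G01 X138.74 Y226.54 F2516
G01 X138.74 Y107.97
G01 X50.63 Y107.97
G01 X50.63 Y226.54
M5
G0 X100.32 Y127.82
M4 S819
G01 X86.65 Y160.82 F707
G01 X53.65 Y174.49
G01 X20.65 Y160.82
G01 X6.98 Y127.82
G01 X20.65 Y94.82
G01 X53.65 Y81.15
G01 X86.65 Y94.82
G01 X100.32 Y127.82
M5
G0 X56.61 Y212.35
M4 S263
G01 X87.53 Y212.35 F2516
G01 X87.53 Y190.54
G01 X56.61 Y190.54
G01 X56.61 Y212.35
M5
G0 X41.41 Y129.81
M4 S263
G01 X152.98 Y197.31 F2516
G01 X158.87 Y259.86
M5
G0 X0.00 Y0.00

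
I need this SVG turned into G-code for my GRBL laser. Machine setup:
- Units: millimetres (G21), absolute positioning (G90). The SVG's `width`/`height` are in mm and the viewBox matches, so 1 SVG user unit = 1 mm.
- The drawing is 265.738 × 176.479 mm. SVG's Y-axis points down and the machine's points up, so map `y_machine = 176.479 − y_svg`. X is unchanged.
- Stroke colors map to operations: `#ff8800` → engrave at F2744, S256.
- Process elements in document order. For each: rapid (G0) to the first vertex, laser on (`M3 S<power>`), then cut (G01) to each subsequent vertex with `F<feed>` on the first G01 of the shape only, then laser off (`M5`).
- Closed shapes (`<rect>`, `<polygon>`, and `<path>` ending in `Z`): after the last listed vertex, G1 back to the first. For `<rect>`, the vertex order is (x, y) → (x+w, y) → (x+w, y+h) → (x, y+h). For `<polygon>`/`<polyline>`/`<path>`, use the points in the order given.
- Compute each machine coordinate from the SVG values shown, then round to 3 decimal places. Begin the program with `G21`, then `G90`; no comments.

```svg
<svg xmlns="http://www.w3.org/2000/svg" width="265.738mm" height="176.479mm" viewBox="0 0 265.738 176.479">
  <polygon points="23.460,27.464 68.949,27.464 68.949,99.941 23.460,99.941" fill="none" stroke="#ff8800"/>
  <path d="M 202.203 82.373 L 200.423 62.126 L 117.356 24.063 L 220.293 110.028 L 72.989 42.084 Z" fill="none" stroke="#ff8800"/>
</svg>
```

Since the viewBox matches the mm dimensions, user units are millimetres directly. The only transform is the Y-flip y_m = 176.479 − y_svg.

Shape 1 is a rectangle drawn with `<polygon>`. Its stroke #ff8800 means engrave at S256, F2744. After flipping Y the toolpath is (23.460,149.015) → (68.949,149.015) → (68.949,76.538) → (23.460,76.538) → (23.460,149.015), returning to the start.

Shape 2 is a closed polygon drawn with `<path>`. Its stroke #ff8800 means engrave at S256, F2744. After flipping Y the toolpath is (202.203,94.106) → (200.423,114.353) → (117.356,152.416) → (220.293,66.451) → (72.989,134.395) → (202.203,94.106), returning to the start.

G21
G90
G0 X23.460 Y149.015
M3 S256
G01 X68.949 Y149.015 F2744
G01 X68.949 Y76.538
G01 X23.460 Y76.538
G01 X23.460 Y149.015
M5
G0 X202.203 Y94.106
M3 S256
G01 X200.423 Y114.353 F2744
G01 X117.356 Y152.416
G01 X220.293 Y66.451
G01 X72.989 Y134.395
G01 X202.203 Y94.106
M5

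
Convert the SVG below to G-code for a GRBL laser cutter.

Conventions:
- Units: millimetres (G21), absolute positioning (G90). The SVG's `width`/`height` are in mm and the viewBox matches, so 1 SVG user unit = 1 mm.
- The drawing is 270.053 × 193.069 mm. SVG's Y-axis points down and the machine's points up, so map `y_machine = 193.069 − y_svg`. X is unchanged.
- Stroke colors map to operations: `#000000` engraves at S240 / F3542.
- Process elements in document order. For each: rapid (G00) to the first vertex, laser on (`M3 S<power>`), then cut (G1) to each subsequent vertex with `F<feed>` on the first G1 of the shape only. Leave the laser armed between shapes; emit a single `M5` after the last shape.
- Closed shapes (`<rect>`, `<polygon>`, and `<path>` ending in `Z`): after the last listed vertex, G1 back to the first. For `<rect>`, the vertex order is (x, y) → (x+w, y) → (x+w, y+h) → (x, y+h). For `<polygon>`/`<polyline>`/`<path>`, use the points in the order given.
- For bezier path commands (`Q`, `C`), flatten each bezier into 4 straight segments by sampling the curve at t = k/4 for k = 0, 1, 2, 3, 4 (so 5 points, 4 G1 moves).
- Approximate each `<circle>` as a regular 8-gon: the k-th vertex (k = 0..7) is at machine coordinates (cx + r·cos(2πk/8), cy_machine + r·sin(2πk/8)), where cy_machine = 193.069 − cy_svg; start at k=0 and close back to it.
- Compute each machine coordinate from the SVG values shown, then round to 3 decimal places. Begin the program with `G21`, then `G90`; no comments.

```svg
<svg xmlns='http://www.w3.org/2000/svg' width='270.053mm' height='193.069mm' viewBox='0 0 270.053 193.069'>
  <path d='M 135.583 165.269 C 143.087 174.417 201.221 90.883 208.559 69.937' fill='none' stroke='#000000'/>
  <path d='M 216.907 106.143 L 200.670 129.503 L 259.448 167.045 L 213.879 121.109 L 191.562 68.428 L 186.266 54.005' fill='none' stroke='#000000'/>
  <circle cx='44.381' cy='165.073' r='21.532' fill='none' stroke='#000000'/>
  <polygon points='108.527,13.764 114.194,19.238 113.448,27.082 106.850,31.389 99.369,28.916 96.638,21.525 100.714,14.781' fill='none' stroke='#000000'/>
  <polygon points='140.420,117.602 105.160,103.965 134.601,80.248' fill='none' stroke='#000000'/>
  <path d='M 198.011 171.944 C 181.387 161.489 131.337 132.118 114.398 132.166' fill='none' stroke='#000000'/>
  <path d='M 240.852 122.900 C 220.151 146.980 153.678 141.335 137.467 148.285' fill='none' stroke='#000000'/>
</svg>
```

G21
G90
G00 X135.583 Y27.800
M3 S240
G1 X149.119 Y35.891 F3542
G1 X172.133 Y64.181
G1 X195.116 Y98.113
G1 X208.559 Y123.132
G00 X216.907 Y86.926
M3 S240
G1 X200.670 Y63.566 F3542
G1 X259.448 Y26.024
G1 X213.879 Y71.960
G1 X191.562 Y124.641
G1 X186.266 Y139.064
G00 X65.913 Y27.996
M3 S240
G1 X59.606 Y43.221 F3542
G1 X44.381 Y49.528
G1 X29.156 Y43.221
G1 X22.849 Y27.996
G1 X29.156 Y12.771
G1 X44.381 Y6.464
G1 X59.606 Y12.771
G1 X65.913 Y27.996
G00 X108.527 Y179.305
M3 S240
G1 X114.194 Y173.831 F3542
G1 X113.448 Y165.987
G1 X106.850 Y161.680
G1 X99.369 Y164.153
G1 X96.638 Y171.544
G1 X100.714 Y178.288
G1 X108.527 Y179.305
G00 X140.420 Y75.467
M3 S240
G1 X105.160 Y89.104 F3542
G1 X134.601 Y112.821
G1 X140.420 Y75.467
G00 X198.011 Y21.125
M3 S240
G1 X180.315 Y31.758 F3542
G1 X156.323 Y44.953
G1 X132.271 Y56.178
G1 X114.398 Y60.903
G00 X240.852 Y70.169
M3 S240
G1 X218.245 Y57.021 F3542
G1 X187.476 Y51.053
G1 X157.549 Y48.296
G1 X137.467 Y44.784
M5

Since the viewBox matches the mm dimensions, user units are millimetres directly. The only transform is the Y-flip y_m = 193.069 − y_svg.

Shape 1 is a cubic bezier drawn with `<path>`. Its stroke #000000 means engrave at S240, F3542. After flipping Y the toolpath is (135.583,27.800) → (149.119,35.891) → (172.133,64.181) → (195.116,98.113) → (208.559,123.132).

Shape 2 is a open polyline drawn with `<path>`. Its stroke #000000 means engrave at S240, F3542. After flipping Y the toolpath is (216.907,86.926) → (200.670,63.566) → (259.448,26.024) → (213.879,71.960) → (191.562,124.641) → (186.266,139.064).

Shape 3 is a circle drawn with `<circle>`. Its stroke #000000 means engrave at S240, F3542. After flipping Y the toolpath is (65.913,27.996) → (59.606,43.221) → (44.381,49.528) → (29.156,43.221) → (22.849,27.996) → (29.156,12.771) → (44.381,6.464) → (59.606,12.771) → (65.913,27.996), returning to the start.

Shape 4 is a regular polygon drawn with `<polygon>`. Its stroke #000000 means engrave at S240, F3542. After flipping Y the toolpath is (108.527,179.305) → (114.194,173.831) → (113.448,165.987) → (106.850,161.680) → (99.369,164.153) → (96.638,171.544) → (100.714,178.288) → (108.527,179.305), returning to the start.

Shape 5 is a regular polygon drawn with `<polygon>`. Its stroke #000000 means engrave at S240, F3542. After flipping Y the toolpath is (140.420,75.467) → (105.160,89.104) → (134.601,112.821) → (140.420,75.467), returning to the start.

Shape 6 is a cubic bezier drawn with `<path>`. Its stroke #000000 means engrave at S240, F3542. After flipping Y the toolpath is (198.011,21.125) → (180.315,31.758) → (156.323,44.953) → (132.271,56.178) → (114.398,60.903).

Shape 7 is a cubic bezier drawn with `<path>`. Its stroke #000000 means engrave at S240, F3542. After flipping Y the toolpath is (240.852,70.169) → (218.245,57.021) → (187.476,51.053) → (157.549,48.296) → (137.467,44.784).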